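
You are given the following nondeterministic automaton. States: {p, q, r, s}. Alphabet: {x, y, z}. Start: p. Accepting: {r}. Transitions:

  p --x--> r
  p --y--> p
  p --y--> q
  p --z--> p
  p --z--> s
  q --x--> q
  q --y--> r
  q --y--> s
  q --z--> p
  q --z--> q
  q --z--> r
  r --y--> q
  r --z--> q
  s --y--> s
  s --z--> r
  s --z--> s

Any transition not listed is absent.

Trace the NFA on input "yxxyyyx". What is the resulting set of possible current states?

∅

Start in {p}.
Read 'y': p→{p, q}; now {p, q}.
Read 'x': p→{r}, q→{q}; now {q, r}.
Read 'x': q→{q}, r→∅; now {q}.
Read 'y': q→{r, s}; now {r, s}.
Read 'y': r→{q}, s→{s}; now {q, s}.
Read 'y': q→{r, s}, s→{s}; now {r, s}.
Read 'x': r→∅, s→∅; now ∅.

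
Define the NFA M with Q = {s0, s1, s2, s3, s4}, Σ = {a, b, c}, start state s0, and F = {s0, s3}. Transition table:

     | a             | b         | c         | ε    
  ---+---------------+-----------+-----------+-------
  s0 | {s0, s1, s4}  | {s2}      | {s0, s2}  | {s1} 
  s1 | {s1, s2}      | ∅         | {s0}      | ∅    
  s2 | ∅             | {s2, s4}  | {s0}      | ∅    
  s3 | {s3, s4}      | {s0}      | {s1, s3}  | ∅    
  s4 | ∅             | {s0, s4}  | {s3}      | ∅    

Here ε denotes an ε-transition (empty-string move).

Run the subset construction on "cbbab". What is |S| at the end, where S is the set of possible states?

Start: ε-closure({s0}) = {s0, s1}.
Read 'c': s0→{s0, s2}, s1→{s0}; union {s0, s2}; ε-closure = {s0, s1, s2}.
Read 'b': s0→{s2}, s1→∅, s2→{s2, s4}; now {s2, s4}.
Read 'b': s2→{s2, s4}, s4→{s0, s4}; union {s0, s2, s4}; ε-closure = {s0, s1, s2, s4}.
Read 'a': s0→{s0, s1, s4}, s1→{s1, s2}, s2→∅, s4→∅; now {s0, s1, s2, s4}.
Read 'b': s0→{s2}, s1→∅, s2→{s2, s4}, s4→{s0, s4}; union {s0, s2, s4}; ε-closure = {s0, s1, s2, s4}.
That set has 4 states.

4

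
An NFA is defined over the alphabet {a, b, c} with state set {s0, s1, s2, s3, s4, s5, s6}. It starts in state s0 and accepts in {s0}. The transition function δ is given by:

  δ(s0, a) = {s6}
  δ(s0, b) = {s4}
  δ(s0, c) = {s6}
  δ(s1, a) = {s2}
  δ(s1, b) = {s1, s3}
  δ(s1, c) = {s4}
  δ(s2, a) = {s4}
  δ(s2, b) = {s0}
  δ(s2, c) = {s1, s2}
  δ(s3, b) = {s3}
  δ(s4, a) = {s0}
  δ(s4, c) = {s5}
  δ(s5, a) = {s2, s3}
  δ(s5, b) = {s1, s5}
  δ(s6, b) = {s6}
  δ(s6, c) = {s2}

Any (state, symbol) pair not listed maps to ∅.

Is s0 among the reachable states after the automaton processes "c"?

Start in {s0}.
Read 'c': s0→{s6}; now {s6}.
State s0 is not in {s6}.

No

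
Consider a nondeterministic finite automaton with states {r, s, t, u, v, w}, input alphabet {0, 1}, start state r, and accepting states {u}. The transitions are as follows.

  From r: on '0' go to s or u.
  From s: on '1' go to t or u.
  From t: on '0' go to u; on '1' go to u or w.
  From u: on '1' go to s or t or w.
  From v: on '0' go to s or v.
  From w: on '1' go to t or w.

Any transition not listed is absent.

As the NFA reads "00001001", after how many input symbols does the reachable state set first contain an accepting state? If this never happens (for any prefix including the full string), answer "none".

Start in {r}.
Read '0': r→{s, u}; now {s, u}.
None of the earlier sets intersect F, but {s, u} does.

1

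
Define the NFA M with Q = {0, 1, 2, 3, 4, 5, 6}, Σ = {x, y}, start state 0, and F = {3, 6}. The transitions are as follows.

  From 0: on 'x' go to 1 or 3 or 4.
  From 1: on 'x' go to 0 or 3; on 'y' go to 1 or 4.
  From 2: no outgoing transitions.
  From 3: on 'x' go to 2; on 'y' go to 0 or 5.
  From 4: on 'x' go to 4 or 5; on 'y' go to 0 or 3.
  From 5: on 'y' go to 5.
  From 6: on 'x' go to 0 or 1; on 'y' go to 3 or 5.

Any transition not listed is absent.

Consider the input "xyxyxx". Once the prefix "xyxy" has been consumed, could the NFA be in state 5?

Yes

Start in {0}.
Read 'x': {0} → {1, 3, 4}.
Read 'y': {1, 3, 4} → {0, 1, 3, 4, 5}.
Read 'x': {0, 1, 3, 4, 5} → {0, 1, 2, 3, 4, 5}.
Read 'y': {0, 1, 2, 3, 4, 5} → {0, 1, 3, 4, 5}.
State 5 is in {0, 1, 3, 4, 5}.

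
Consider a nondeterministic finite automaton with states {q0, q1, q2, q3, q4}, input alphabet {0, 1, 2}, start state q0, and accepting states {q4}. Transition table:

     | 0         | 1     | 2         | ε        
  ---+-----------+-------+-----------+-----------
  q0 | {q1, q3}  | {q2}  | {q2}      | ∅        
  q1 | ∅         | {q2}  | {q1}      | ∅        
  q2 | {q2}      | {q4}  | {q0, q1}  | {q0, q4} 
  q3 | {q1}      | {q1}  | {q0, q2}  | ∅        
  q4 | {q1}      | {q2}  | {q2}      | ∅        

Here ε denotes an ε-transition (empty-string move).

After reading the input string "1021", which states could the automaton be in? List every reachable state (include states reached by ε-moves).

{q0, q2, q4}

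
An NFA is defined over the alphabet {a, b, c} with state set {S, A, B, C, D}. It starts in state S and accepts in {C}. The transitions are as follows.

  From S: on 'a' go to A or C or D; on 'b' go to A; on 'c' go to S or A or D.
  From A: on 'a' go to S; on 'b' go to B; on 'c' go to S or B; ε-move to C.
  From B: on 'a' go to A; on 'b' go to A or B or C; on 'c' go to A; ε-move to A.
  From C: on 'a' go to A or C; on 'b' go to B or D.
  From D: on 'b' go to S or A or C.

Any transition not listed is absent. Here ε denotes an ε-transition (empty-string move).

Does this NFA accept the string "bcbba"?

Yes

Start in {S}.
Read 'b': S→{A}; union {A}; ε-closure = {A, C}.
Read 'c': A→{S, B}, C→∅; union {S, B}; ε-closure = {S, A, B, C}.
Read 'b': S→{A}, A→{B}, B→{A, B, C}, C→{B, D}; now {A, B, C, D}.
Read 'b': A→{B}, B→{A, B, C}, C→{B, D}, D→{S, A, C}; now {S, A, B, C, D}.
Read 'a': S→{A, C, D}, A→{S}, B→{A}, C→{A, C}, D→∅; now {S, A, C, D}.
The final set {S, A, C, D} contains the accepting state C.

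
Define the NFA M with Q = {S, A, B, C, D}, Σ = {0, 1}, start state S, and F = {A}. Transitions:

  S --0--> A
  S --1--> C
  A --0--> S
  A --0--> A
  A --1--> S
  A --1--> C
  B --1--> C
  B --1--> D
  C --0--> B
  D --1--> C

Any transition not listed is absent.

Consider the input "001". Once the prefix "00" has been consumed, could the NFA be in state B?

No

Start in {S}.
Read '0': S→{A}; now {A}.
Read '0': A→{S, A}; now {S, A}.
State B is not in {S, A}.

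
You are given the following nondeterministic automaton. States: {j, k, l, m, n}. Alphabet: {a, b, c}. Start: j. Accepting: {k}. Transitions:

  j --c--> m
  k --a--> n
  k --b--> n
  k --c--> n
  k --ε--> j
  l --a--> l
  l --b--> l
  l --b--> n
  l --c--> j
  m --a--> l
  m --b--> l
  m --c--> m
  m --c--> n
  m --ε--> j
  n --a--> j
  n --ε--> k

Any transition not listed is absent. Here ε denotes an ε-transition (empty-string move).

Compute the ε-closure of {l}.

{l}

Begin with {l}.
No ε-moves leave this set, so the closure equals the set itself.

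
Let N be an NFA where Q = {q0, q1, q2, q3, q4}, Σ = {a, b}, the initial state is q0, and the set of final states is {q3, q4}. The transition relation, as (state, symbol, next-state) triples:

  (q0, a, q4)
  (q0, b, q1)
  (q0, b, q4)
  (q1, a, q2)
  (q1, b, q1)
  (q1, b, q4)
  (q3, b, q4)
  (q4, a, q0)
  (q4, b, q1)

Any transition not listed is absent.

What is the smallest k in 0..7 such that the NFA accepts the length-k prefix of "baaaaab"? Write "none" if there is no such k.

Start in {q0}.
Read 'b': {q0} → {q1, q4}.
None of the earlier sets intersect F, but {q1, q4} does.

1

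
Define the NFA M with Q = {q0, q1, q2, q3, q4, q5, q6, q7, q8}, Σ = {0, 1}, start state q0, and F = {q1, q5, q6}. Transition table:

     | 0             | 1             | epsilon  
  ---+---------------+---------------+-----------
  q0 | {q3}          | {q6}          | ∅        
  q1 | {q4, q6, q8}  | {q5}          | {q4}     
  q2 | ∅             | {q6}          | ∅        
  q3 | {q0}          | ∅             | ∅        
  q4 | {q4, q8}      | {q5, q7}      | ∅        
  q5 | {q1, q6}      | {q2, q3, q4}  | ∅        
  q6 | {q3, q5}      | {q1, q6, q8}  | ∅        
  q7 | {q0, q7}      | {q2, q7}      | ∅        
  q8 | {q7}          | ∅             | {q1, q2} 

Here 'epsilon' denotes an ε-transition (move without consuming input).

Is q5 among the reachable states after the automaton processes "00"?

No

Start in {q0}.
Read '0': q0→{q3}; now {q3}.
Read '0': q3→{q0}; now {q0}.
State q5 is not in {q0}.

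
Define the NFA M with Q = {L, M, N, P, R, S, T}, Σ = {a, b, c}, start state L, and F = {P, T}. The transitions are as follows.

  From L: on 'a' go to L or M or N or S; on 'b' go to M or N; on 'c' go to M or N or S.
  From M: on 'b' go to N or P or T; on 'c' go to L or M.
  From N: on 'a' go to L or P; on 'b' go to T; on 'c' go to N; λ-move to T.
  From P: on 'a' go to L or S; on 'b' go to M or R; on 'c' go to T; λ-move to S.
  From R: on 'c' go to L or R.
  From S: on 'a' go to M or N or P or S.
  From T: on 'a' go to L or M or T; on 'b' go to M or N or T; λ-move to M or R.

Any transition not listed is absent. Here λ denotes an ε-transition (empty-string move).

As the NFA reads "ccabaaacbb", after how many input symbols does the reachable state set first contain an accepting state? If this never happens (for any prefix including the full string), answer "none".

Start in {L}.
Read 'c': L→{M, N, S}; union {M, N, S}; ε-closure = {M, N, R, S, T}.
None of the earlier sets intersect F, but {M, N, R, S, T} does.

1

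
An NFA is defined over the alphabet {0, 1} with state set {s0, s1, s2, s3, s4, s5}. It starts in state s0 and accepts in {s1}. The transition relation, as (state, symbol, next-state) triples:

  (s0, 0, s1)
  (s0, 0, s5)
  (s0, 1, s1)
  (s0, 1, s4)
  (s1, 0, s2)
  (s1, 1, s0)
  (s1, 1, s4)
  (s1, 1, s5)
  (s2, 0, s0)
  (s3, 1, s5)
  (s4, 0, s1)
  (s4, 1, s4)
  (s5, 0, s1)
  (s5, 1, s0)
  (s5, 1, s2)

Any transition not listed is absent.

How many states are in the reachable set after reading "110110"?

4

Start in {s0}.
Read '1': s0→{s1, s4}; now {s1, s4}.
Read '1': s1→{s0, s4, s5}, s4→{s4}; now {s0, s4, s5}.
Read '0': s0→{s1, s5}, s4→{s1}, s5→{s1}; now {s1, s5}.
Read '1': s1→{s0, s4, s5}, s5→{s0, s2}; now {s0, s2, s4, s5}.
Read '1': s0→{s1, s4}, s2→∅, s4→{s4}, s5→{s0, s2}; now {s0, s1, s2, s4}.
Read '0': s0→{s1, s5}, s1→{s2}, s2→{s0}, s4→{s1}; now {s0, s1, s2, s5}.
That set has 4 states.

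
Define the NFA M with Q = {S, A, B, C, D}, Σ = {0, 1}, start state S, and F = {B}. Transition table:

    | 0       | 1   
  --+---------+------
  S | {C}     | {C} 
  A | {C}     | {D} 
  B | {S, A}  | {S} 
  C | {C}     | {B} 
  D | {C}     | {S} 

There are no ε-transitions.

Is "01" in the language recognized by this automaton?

Yes

Start in {S}.
Read '0': {S} → {C}.
Read '1': {C} → {B}.
The final set {B} contains the accepting state B.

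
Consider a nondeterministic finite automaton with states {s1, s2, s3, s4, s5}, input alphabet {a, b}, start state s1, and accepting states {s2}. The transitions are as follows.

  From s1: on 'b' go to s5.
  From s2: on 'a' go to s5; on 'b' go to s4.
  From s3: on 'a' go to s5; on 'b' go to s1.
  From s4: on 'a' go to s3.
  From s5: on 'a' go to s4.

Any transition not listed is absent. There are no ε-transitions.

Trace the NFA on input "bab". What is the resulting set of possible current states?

∅

Start in {s1}.
Read 'b': s1→{s5}; now {s5}.
Read 'a': s5→{s4}; now {s4}.
Read 'b': s4→∅; now ∅.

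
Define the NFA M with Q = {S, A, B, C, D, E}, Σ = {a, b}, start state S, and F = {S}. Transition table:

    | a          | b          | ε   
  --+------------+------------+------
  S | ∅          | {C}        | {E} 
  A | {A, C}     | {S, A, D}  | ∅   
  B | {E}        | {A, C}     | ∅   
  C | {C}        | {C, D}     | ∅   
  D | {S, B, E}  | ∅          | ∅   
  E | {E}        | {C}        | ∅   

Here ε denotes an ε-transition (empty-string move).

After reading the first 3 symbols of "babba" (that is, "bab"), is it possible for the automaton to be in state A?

No

Start: ε-closure({S}) = {S, E}.
Read 'b': {S, E} → {C}.
Read 'a': {C} → {C}.
Read 'b': {C} → {C, D}.
State A is not in {C, D}.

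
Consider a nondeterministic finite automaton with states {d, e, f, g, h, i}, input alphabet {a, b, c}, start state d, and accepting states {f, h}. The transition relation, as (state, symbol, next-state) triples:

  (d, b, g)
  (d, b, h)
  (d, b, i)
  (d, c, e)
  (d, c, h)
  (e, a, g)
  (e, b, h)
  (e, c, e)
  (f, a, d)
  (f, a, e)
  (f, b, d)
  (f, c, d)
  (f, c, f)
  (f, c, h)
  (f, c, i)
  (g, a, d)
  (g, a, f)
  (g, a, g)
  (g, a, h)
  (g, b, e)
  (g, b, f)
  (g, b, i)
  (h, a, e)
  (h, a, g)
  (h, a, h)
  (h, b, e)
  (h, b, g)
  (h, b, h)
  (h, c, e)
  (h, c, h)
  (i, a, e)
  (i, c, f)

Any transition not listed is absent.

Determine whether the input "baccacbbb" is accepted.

Yes

Start in {d}.
Read 'b': d→{g, h, i}; now {g, h, i}.
Read 'a': g→{d, f, g, h}, h→{e, g, h}, i→{e}; now {d, e, f, g, h}.
Read 'c': d→{e, h}, e→{e}, f→{d, f, h, i}, g→∅, h→{e, h}; now {d, e, f, h, i}.
Read 'c': d→{e, h}, e→{e}, f→{d, f, h, i}, h→{e, h}, i→{f}; now {d, e, f, h, i}.
Read 'a': d→∅, e→{g}, f→{d, e}, h→{e, g, h}, i→{e}; now {d, e, g, h}.
Read 'c': d→{e, h}, e→{e}, g→∅, h→{e, h}; now {e, h}.
Read 'b': e→{h}, h→{e, g, h}; now {e, g, h}.
Read 'b': e→{h}, g→{e, f, i}, h→{e, g, h}; now {e, f, g, h, i}.
Read 'b': e→{h}, f→{d}, g→{e, f, i}, h→{e, g, h}, i→∅; now {d, e, f, g, h, i}.
The final set {d, e, f, g, h, i} contains the accepting states f, h.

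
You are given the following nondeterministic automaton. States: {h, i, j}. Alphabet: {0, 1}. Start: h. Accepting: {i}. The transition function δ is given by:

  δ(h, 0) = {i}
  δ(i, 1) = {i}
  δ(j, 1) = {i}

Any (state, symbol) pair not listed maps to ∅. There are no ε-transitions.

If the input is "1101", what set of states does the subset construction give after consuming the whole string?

∅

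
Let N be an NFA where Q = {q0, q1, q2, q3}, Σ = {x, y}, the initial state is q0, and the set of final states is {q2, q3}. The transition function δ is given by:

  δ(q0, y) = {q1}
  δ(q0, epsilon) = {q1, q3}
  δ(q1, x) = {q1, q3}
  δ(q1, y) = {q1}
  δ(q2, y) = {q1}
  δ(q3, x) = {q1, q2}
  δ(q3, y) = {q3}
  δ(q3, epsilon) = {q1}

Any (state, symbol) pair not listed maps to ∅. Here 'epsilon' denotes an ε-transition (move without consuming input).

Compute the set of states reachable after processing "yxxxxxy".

{q1, q3}

Start: ε-closure({q0}) = {q0, q1, q3}.
Read 'y': q0→{q1}, q1→{q1}, q3→{q3}; now {q1, q3}.
Read 'x': q1→{q1, q3}, q3→{q1, q2}; now {q1, q2, q3}.
Read 'x': q1→{q1, q3}, q2→∅, q3→{q1, q2}; now {q1, q2, q3}.
Read 'x': q1→{q1, q3}, q2→∅, q3→{q1, q2}; now {q1, q2, q3}.
Read 'x': q1→{q1, q3}, q2→∅, q3→{q1, q2}; now {q1, q2, q3}.
Read 'x': q1→{q1, q3}, q2→∅, q3→{q1, q2}; now {q1, q2, q3}.
Read 'y': q1→{q1}, q2→{q1}, q3→{q3}; now {q1, q3}.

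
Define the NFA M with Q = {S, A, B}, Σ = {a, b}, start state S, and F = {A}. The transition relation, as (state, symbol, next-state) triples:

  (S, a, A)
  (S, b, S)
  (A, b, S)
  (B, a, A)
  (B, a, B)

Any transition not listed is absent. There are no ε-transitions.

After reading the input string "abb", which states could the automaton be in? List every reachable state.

Start in {S}.
Read 'a': {S} → {A}.
Read 'b': {A} → {S}.
Read 'b': {S} → {S}.

{S}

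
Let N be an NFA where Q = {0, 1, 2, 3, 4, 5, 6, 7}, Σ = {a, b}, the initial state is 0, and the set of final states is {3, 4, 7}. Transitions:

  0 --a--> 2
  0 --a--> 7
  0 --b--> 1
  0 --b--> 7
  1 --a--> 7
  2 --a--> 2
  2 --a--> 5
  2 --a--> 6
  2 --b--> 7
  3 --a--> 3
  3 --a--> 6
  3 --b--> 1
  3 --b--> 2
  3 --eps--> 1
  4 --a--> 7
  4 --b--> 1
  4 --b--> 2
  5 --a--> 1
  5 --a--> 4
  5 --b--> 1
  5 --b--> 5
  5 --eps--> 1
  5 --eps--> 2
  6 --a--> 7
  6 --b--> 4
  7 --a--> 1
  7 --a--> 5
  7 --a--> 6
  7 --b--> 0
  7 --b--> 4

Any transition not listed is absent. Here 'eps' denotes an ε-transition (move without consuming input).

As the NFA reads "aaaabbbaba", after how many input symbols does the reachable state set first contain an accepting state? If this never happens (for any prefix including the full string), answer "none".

Start in {0}.
Read 'a': 0→{2, 7}; now {2, 7}.
None of the earlier sets intersect F, but {2, 7} does.

1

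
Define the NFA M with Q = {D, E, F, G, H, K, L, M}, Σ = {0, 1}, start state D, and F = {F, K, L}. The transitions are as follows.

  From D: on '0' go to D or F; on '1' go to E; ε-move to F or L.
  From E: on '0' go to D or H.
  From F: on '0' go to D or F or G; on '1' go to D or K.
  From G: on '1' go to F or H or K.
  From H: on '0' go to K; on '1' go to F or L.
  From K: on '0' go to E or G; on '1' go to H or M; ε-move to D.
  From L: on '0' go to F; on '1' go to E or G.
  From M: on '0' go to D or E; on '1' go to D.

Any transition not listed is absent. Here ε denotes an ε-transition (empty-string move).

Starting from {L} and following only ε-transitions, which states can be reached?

Begin with {L}.
No ε-moves leave this set, so the closure equals the set itself.

{L}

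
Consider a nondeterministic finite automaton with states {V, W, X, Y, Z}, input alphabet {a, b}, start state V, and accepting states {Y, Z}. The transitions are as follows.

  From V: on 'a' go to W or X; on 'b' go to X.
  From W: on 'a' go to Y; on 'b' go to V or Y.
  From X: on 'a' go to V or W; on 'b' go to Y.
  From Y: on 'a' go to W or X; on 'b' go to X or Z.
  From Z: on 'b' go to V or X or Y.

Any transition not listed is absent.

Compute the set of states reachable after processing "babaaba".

{V, W, X}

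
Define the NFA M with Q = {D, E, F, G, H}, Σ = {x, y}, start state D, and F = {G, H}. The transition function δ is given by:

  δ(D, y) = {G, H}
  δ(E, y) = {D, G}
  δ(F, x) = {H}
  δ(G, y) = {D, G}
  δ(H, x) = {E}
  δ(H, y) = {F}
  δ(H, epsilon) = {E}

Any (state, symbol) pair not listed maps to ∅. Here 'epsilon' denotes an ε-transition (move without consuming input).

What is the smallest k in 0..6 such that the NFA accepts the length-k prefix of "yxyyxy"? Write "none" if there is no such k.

Start in {D}.
Read 'y': {D} → {E, G, H}.
None of the earlier sets intersect F, but {E, G, H} does.

1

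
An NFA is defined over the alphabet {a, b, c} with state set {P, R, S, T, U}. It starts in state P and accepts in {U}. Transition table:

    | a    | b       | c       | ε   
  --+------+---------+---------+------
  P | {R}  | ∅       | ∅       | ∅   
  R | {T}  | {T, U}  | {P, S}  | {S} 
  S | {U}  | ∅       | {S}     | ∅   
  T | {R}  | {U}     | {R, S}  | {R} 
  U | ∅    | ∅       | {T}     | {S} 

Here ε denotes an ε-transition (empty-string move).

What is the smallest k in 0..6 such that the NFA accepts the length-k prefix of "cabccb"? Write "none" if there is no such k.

none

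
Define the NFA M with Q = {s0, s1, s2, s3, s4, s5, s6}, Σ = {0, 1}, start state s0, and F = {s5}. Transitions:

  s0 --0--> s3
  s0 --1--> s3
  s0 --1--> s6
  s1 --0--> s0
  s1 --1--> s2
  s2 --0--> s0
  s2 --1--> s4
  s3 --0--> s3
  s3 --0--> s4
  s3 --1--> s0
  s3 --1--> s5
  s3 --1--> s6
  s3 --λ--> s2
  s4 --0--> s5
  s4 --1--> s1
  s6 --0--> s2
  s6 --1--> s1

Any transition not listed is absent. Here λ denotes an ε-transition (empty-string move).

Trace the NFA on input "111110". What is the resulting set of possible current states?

{s0, s2, s3, s4, s5}

Start in {s0}.
Read '1': {s0} → {s2, s3, s6}.
Read '1': {s2, s3, s6} → {s0, s1, s4, s5, s6}.
Read '1': {s0, s1, s4, s5, s6} → {s1, s2, s3, s6}.
Read '1': {s1, s2, s3, s6} → {s0, s1, s2, s4, s5, s6}.
Read '1': {s0, s1, s2, s4, s5, s6} → {s1, s2, s3, s4, s6}.
Read '0': {s1, s2, s3, s4, s6} → {s0, s2, s3, s4, s5}.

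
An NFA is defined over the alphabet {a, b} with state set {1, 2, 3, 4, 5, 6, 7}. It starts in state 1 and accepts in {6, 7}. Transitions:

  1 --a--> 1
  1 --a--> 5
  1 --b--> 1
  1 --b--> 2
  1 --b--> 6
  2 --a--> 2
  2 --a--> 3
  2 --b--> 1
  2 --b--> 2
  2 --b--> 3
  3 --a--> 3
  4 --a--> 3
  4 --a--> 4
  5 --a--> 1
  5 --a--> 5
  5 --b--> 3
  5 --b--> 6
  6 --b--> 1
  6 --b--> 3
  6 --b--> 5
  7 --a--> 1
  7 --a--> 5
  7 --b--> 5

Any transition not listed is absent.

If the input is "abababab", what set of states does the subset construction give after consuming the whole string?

Start in {1}.
Read 'a': 1→{1, 5}; now {1, 5}.
Read 'b': 1→{1, 2, 6}, 5→{3, 6}; now {1, 2, 3, 6}.
Read 'a': 1→{1, 5}, 2→{2, 3}, 3→{3}, 6→∅; now {1, 2, 3, 5}.
Read 'b': 1→{1, 2, 6}, 2→{1, 2, 3}, 3→∅, 5→{3, 6}; now {1, 2, 3, 6}.
Read 'a': 1→{1, 5}, 2→{2, 3}, 3→{3}, 6→∅; now {1, 2, 3, 5}.
Read 'b': 1→{1, 2, 6}, 2→{1, 2, 3}, 3→∅, 5→{3, 6}; now {1, 2, 3, 6}.
Read 'a': 1→{1, 5}, 2→{2, 3}, 3→{3}, 6→∅; now {1, 2, 3, 5}.
Read 'b': 1→{1, 2, 6}, 2→{1, 2, 3}, 3→∅, 5→{3, 6}; now {1, 2, 3, 6}.

{1, 2, 3, 6}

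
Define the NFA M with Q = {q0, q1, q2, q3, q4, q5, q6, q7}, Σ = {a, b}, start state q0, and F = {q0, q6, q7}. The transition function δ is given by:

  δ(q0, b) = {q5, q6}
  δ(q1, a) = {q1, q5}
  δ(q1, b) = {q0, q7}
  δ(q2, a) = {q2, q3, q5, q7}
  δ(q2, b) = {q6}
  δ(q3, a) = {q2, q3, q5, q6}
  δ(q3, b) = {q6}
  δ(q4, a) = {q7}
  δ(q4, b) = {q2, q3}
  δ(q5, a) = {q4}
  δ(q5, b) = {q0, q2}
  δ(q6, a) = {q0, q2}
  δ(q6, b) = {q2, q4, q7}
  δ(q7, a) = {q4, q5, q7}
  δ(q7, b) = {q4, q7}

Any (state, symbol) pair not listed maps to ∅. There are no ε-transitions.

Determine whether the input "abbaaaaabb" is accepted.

No

Start in {q0}.
Read 'a': {q0} → ∅.
The set is empty and remains empty for the remaining 9 symbols.
The final set ∅ contains no accepting state.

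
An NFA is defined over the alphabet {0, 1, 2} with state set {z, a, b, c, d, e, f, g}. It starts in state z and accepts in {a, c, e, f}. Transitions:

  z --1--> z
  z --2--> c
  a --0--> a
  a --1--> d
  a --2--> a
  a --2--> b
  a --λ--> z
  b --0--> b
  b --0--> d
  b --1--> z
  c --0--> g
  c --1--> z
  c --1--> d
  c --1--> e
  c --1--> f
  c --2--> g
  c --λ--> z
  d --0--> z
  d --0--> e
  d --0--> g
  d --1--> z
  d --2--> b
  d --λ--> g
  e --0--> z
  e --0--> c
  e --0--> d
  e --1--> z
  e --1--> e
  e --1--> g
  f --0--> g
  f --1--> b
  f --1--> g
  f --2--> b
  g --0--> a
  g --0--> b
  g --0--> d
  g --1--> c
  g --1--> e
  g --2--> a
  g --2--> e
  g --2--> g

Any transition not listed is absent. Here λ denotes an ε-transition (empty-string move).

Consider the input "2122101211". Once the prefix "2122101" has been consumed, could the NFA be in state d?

Yes

Start in {z}.
Read '2': {z} → {z, c}.
Read '1': {z, c} → {z, d, e, f, g}.
Read '2': {z, d, e, f, g} → {z, a, b, c, e, g}.
Read '2': {z, a, b, c, e, g} → {z, a, b, c, e, g}.
Read '1': {z, a, b, c, e, g} → {z, c, d, e, f, g}.
Read '0': {z, c, d, e, f, g} → {z, a, b, c, d, e, g}.
Read '1': {z, a, b, c, d, e, g} → {z, c, d, e, f, g}.
State d is in {z, c, d, e, f, g}.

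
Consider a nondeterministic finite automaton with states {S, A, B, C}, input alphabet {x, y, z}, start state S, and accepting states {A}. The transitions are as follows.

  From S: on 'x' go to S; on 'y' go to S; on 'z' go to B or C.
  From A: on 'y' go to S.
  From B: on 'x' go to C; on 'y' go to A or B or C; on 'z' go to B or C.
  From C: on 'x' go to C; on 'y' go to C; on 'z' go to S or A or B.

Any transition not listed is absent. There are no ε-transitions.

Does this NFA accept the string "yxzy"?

Yes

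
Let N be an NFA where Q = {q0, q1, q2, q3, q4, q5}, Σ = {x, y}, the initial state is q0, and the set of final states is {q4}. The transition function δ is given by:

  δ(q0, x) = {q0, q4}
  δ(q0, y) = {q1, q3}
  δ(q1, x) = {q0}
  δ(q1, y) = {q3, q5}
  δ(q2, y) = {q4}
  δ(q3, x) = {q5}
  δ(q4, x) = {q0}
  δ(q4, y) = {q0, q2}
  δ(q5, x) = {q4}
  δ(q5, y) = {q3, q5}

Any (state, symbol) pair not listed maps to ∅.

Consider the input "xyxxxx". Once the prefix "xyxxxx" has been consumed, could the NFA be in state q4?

Yes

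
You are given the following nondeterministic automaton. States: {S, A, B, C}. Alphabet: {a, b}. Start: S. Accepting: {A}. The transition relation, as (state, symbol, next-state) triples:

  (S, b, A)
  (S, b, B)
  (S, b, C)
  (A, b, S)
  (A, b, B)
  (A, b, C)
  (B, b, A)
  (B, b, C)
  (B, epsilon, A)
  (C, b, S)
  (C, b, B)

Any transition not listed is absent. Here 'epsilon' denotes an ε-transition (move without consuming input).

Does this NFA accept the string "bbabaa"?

No

Start in {S}.
Read 'b': S→{A, B, C}; now {A, B, C}.
Read 'b': A→{S, B, C}, B→{A, C}, C→{S, B}; now {S, A, B, C}.
Read 'a': S→∅, A→∅, B→∅, C→∅; now ∅.
The set is empty and remains empty for the remaining 3 symbols.
The final set ∅ contains no accepting state.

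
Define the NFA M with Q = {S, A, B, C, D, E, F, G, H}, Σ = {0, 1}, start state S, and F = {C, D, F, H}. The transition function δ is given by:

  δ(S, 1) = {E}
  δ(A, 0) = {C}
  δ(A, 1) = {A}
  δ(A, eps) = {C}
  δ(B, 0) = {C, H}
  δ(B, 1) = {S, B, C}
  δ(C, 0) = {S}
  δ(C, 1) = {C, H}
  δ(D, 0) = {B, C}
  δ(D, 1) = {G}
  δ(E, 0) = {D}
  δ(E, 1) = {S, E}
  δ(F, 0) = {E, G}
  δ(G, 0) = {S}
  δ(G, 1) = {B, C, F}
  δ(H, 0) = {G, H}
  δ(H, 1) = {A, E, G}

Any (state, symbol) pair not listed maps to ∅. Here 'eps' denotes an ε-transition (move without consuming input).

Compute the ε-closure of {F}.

{F}

Begin with {F}.
No ε-moves leave this set, so the closure equals the set itself.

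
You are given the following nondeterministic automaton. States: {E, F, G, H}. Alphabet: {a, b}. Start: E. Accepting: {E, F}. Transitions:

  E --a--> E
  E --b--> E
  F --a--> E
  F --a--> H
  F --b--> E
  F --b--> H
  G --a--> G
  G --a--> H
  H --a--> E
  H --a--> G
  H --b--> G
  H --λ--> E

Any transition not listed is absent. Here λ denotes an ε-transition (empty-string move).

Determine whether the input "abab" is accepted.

Start in {E}.
Read 'a': E→{E}; now {E}.
Read 'b': E→{E}; now {E}.
Read 'a': E→{E}; now {E}.
Read 'b': E→{E}; now {E}.
The final set {E} contains the accepting state E.

Yes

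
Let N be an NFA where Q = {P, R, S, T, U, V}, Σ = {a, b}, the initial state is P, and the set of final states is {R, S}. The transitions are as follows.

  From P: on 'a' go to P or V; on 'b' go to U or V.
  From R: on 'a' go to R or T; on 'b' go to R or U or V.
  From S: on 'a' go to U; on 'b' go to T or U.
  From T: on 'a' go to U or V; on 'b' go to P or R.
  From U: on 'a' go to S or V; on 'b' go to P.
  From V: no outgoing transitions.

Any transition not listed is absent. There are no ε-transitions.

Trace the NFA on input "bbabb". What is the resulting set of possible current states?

Start in {P}.
Read 'b': {P} → {U, V}.
Read 'b': {U, V} → {P}.
Read 'a': {P} → {P, V}.
Read 'b': {P, V} → {U, V}.
Read 'b': {U, V} → {P}.

{P}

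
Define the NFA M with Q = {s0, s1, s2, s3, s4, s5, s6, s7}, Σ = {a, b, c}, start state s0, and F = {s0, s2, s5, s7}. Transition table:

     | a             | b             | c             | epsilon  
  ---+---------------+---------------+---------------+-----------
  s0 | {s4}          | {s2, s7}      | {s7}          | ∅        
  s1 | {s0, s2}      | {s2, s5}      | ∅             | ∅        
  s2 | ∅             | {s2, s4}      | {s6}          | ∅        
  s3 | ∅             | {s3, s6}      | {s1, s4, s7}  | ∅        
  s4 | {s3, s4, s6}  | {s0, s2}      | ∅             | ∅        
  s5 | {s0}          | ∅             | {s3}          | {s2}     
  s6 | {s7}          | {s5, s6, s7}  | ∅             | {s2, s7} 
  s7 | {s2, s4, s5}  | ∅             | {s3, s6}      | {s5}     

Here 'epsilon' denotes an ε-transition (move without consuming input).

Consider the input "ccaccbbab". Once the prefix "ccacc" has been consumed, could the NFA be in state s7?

Start in {s0}.
Read 'c': s0→{s7}; union {s7}; ε-closure = {s2, s5, s7}.
Read 'c': s2→{s6}, s5→{s3}, s7→{s3, s6}; union {s3, s6}; ε-closure = {s2, s3, s5, s6, s7}.
Read 'a': s2→∅, s3→∅, s5→{s0}, s6→{s7}, s7→{s2, s4, s5}; now {s0, s2, s4, s5, s7}.
Read 'c': s0→{s7}, s2→{s6}, s4→∅, s5→{s3}, s7→{s3, s6}; union {s3, s6, s7}; ε-closure = {s2, s3, s5, s6, s7}.
Read 'c': s2→{s6}, s3→{s1, s4, s7}, s5→{s3}, s6→∅, s7→{s3, s6}; union {s1, s3, s4, s6, s7}; ε-closure = {s1, s2, s3, s4, s5, s6, s7}.
State s7 is in {s1, s2, s3, s4, s5, s6, s7}.

Yes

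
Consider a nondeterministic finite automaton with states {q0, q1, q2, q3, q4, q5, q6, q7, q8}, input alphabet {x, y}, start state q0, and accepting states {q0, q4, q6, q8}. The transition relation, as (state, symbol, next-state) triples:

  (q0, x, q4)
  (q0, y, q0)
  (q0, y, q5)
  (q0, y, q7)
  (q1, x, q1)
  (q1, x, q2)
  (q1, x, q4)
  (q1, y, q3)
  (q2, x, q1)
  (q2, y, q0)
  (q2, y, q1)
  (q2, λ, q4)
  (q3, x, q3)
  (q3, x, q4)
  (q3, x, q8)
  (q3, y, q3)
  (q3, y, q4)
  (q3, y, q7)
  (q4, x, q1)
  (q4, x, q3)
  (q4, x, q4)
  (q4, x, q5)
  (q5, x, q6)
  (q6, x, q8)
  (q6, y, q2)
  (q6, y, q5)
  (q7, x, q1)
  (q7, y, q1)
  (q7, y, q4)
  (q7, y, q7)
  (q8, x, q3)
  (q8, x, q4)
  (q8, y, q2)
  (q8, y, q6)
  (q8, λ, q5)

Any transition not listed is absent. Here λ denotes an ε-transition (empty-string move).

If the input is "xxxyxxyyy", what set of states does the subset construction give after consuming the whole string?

Start in {q0}.
Read 'x': q0→{q4}; now {q4}.
Read 'x': q4→{q1, q3, q4, q5}; now {q1, q3, q4, q5}.
Read 'x': q1→{q1, q2, q4}, q3→{q3, q4, q8}, q4→{q1, q3, q4, q5}, q5→{q6}; now {q1, q2, q3, q4, q5, q6, q8}.
Read 'y': q1→{q3}, q2→{q0, q1}, q3→{q3, q4, q7}, q4→∅, q5→∅, q6→{q2, q5}, q8→{q2, q6}; now {q0, q1, q2, q3, q4, q5, q6, q7}.
Read 'x': q0→{q4}, q1→{q1, q2, q4}, q2→{q1}, q3→{q3, q4, q8}, q4→{q1, q3, q4, q5}, q5→{q6}, q6→{q8}, q7→{q1}; now {q1, q2, q3, q4, q5, q6, q8}.
Read 'x': q1→{q1, q2, q4}, q2→{q1}, q3→{q3, q4, q8}, q4→{q1, q3, q4, q5}, q5→{q6}, q6→{q8}, q8→{q3, q4}; now {q1, q2, q3, q4, q5, q6, q8}.
Read 'y': q1→{q3}, q2→{q0, q1}, q3→{q3, q4, q7}, q4→∅, q5→∅, q6→{q2, q5}, q8→{q2, q6}; now {q0, q1, q2, q3, q4, q5, q6, q7}.
Read 'y': q0→{q0, q5, q7}, q1→{q3}, q2→{q0, q1}, q3→{q3, q4, q7}, q4→∅, q5→∅, q6→{q2, q5}, q7→{q1, q4, q7}; now {q0, q1, q2, q3, q4, q5, q7}.
Read 'y': q0→{q0, q5, q7}, q1→{q3}, q2→{q0, q1}, q3→{q3, q4, q7}, q4→∅, q5→∅, q7→{q1, q4, q7}; now {q0, q1, q3, q4, q5, q7}.

{q0, q1, q3, q4, q5, q7}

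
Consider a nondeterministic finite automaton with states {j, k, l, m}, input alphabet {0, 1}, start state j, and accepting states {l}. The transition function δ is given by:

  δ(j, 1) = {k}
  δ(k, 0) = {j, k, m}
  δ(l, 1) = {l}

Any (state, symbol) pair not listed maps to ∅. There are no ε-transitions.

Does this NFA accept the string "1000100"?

Start in {j}.
Read '1': j→{k}; now {k}.
Read '0': k→{j, k, m}; now {j, k, m}.
Read '0': j→∅, k→{j, k, m}, m→∅; now {j, k, m}.
Read '0': j→∅, k→{j, k, m}, m→∅; now {j, k, m}.
Read '1': j→{k}, k→∅, m→∅; now {k}.
Read '0': k→{j, k, m}; now {j, k, m}.
Read '0': j→∅, k→{j, k, m}, m→∅; now {j, k, m}.
The final set {j, k, m} contains no accepting state.

No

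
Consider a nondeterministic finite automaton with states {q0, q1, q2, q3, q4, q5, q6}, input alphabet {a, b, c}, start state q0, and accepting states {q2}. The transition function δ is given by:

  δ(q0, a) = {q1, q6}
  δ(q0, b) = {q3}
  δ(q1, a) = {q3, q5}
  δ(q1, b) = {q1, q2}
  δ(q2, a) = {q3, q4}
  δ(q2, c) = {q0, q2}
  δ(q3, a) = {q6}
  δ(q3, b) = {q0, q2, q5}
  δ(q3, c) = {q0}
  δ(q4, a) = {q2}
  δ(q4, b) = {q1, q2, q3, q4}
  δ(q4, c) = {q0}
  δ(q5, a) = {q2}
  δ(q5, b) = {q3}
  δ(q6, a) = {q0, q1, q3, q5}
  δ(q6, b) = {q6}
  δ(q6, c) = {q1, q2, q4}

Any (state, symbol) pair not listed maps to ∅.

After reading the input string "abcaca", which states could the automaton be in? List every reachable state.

{q1, q2, q3, q4, q5, q6}

Start in {q0}.
Read 'a': {q0} → {q1, q6}.
Read 'b': {q1, q6} → {q1, q2, q6}.
Read 'c': {q1, q2, q6} → {q0, q1, q2, q4}.
Read 'a': {q0, q1, q2, q4} → {q1, q2, q3, q4, q5, q6}.
Read 'c': {q1, q2, q3, q4, q5, q6} → {q0, q1, q2, q4}.
Read 'a': {q0, q1, q2, q4} → {q1, q2, q3, q4, q5, q6}.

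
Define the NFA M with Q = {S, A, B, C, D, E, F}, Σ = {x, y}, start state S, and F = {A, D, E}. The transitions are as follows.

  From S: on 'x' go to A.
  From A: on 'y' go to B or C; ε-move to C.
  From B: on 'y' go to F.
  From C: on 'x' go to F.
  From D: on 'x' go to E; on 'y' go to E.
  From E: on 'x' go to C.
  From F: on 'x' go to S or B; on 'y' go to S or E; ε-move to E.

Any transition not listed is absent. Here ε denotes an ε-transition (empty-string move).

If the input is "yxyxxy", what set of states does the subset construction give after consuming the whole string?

Start in {S}.
Read 'y': S→∅; now ∅.
The set is empty and remains empty for the remaining 5 symbols.

∅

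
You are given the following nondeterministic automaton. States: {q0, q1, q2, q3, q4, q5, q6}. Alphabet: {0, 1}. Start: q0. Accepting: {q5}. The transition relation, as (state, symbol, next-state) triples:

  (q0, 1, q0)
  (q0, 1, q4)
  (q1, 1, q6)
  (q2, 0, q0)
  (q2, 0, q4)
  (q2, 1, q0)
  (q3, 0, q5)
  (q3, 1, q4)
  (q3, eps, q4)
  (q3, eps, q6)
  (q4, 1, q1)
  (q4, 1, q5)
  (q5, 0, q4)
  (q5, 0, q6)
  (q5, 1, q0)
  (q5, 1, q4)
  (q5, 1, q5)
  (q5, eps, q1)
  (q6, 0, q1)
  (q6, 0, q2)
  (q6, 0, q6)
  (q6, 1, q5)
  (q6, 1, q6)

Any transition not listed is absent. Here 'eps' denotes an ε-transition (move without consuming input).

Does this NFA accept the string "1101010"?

No

Start in {q0}.
Read '1': q0→{q0, q4}; now {q0, q4}.
Read '1': q0→{q0, q4}, q4→{q1, q5}; now {q0, q1, q4, q5}.
Read '0': q0→∅, q1→∅, q4→∅, q5→{q4, q6}; now {q4, q6}.
Read '1': q4→{q1, q5}, q6→{q5, q6}; now {q1, q5, q6}.
Read '0': q1→∅, q5→{q4, q6}, q6→{q1, q2, q6}; now {q1, q2, q4, q6}.
Read '1': q1→{q6}, q2→{q0}, q4→{q1, q5}, q6→{q5, q6}; now {q0, q1, q5, q6}.
Read '0': q0→∅, q1→∅, q5→{q4, q6}, q6→{q1, q2, q6}; now {q1, q2, q4, q6}.
The final set {q1, q2, q4, q6} contains no accepting state.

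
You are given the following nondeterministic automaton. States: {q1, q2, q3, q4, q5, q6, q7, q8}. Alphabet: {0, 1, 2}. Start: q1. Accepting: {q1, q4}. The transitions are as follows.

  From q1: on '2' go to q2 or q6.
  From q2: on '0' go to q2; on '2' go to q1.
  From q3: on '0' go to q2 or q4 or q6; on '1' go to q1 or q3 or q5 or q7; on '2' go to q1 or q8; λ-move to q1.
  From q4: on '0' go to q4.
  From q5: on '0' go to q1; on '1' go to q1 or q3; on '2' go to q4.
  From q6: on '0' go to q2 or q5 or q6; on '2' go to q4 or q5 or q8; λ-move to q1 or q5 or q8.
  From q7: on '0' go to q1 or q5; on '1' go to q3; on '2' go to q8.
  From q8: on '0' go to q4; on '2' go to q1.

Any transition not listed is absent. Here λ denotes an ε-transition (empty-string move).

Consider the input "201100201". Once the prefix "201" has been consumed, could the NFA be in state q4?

No

Start in {q1}.
Read '2': q1→{q2, q6}; union {q2, q6}; ε-closure = {q1, q2, q5, q6, q8}.
Read '0': q1→∅, q2→{q2}, q5→{q1}, q6→{q2, q5, q6}, q8→{q4}; union {q1, q2, q4, q5, q6}; ε-closure = {q1, q2, q4, q5, q6, q8}.
Read '1': q1→∅, q2→∅, q4→∅, q5→{q1, q3}, q6→∅, q8→∅; now {q1, q3}.
State q4 is not in {q1, q3}.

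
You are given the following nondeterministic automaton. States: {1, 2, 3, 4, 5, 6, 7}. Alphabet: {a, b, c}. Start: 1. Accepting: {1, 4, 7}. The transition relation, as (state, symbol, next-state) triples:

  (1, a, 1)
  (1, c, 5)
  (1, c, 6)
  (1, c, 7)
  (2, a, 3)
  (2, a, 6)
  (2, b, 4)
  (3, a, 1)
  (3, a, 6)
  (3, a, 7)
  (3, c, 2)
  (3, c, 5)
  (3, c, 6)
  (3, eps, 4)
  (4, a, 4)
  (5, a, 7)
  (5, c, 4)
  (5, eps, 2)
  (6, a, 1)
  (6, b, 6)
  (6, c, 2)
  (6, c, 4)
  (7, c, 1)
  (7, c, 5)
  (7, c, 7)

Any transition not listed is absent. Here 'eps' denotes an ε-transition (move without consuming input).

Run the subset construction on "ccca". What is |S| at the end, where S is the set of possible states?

Start in {1}.
Read 'c': 1→{5, 6, 7}; union {5, 6, 7}; ε-closure = {2, 5, 6, 7}.
Read 'c': 2→∅, 5→{4}, 6→{2, 4}, 7→{1, 5, 7}; now {1, 2, 4, 5, 7}.
Read 'c': 1→{5, 6, 7}, 2→∅, 4→∅, 5→{4}, 7→{1, 5, 7}; union {1, 4, 5, 6, 7}; ε-closure = {1, 2, 4, 5, 6, 7}.
Read 'a': 1→{1}, 2→{3, 6}, 4→{4}, 5→{7}, 6→{1}, 7→∅; now {1, 3, 4, 6, 7}.
That set has 5 states.

5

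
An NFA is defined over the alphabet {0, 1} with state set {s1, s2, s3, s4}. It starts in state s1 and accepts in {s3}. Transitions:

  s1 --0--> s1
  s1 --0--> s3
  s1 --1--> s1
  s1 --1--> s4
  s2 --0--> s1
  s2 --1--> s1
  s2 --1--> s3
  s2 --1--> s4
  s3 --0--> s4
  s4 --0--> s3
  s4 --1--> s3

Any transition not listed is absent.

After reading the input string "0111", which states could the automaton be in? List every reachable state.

Start in {s1}.
Read '0': {s1} → {s1, s3}.
Read '1': {s1, s3} → {s1, s4}.
Read '1': {s1, s4} → {s1, s3, s4}.
Read '1': {s1, s3, s4} → {s1, s3, s4}.

{s1, s3, s4}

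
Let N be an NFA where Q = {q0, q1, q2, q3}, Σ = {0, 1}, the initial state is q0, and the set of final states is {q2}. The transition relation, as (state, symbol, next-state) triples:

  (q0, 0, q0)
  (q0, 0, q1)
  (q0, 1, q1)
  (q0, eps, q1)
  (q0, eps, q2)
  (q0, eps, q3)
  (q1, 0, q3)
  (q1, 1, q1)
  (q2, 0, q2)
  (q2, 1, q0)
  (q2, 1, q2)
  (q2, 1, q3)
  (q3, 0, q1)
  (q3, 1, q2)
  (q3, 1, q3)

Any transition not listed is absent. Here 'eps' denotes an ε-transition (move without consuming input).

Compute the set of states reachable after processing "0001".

{q0, q1, q2, q3}

Start: ε-closure({q0}) = {q0, q1, q2, q3}.
Read '0': q0→{q0, q1}, q1→{q3}, q2→{q2}, q3→{q1}; now {q0, q1, q2, q3}.
Read '0': q0→{q0, q1}, q1→{q3}, q2→{q2}, q3→{q1}; now {q0, q1, q2, q3}.
Read '0': q0→{q0, q1}, q1→{q3}, q2→{q2}, q3→{q1}; now {q0, q1, q2, q3}.
Read '1': q0→{q1}, q1→{q1}, q2→{q0, q2, q3}, q3→{q2, q3}; now {q0, q1, q2, q3}.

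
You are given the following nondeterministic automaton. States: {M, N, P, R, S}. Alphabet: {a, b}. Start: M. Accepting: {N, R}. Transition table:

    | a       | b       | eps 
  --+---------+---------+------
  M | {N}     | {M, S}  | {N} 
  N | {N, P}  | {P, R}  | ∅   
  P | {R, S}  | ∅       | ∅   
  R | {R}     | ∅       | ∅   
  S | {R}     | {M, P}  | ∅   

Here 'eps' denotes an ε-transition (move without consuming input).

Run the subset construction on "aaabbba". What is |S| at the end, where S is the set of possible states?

Start: ε-closure({M}) = {M, N}.
Read 'a': M→{N}, N→{N, P}; now {N, P}.
Read 'a': N→{N, P}, P→{R, S}; now {N, P, R, S}.
Read 'a': N→{N, P}, P→{R, S}, R→{R}, S→{R}; now {N, P, R, S}.
Read 'b': N→{P, R}, P→∅, R→∅, S→{M, P}; union {M, P, R}; ε-closure = {M, N, P, R}.
Read 'b': M→{M, S}, N→{P, R}, P→∅, R→∅; union {M, P, R, S}; ε-closure = {M, N, P, R, S}.
Read 'b': M→{M, S}, N→{P, R}, P→∅, R→∅, S→{M, P}; union {M, P, R, S}; ε-closure = {M, N, P, R, S}.
Read 'a': M→{N}, N→{N, P}, P→{R, S}, R→{R}, S→{R}; now {N, P, R, S}.
That set has 4 states.

4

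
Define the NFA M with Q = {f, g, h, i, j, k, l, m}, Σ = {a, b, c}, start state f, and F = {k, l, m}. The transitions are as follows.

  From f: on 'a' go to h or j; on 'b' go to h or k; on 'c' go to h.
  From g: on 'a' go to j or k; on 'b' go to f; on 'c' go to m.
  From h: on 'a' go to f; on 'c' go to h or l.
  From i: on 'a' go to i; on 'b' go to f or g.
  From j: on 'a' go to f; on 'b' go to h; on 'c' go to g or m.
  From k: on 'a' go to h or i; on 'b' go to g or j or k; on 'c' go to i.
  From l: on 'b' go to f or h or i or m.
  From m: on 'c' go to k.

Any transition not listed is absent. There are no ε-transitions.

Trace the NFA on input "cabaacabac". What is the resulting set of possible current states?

Start in {f}.
Read 'c': f→{h}; now {h}.
Read 'a': h→{f}; now {f}.
Read 'b': f→{h, k}; now {h, k}.
Read 'a': h→{f}, k→{h, i}; now {f, h, i}.
Read 'a': f→{h, j}, h→{f}, i→{i}; now {f, h, i, j}.
Read 'c': f→{h}, h→{h, l}, i→∅, j→{g, m}; now {g, h, l, m}.
Read 'a': g→{j, k}, h→{f}, l→∅, m→∅; now {f, j, k}.
Read 'b': f→{h, k}, j→{h}, k→{g, j, k}; now {g, h, j, k}.
Read 'a': g→{j, k}, h→{f}, j→{f}, k→{h, i}; now {f, h, i, j, k}.
Read 'c': f→{h}, h→{h, l}, i→∅, j→{g, m}, k→{i}; now {g, h, i, l, m}.

{g, h, i, l, m}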